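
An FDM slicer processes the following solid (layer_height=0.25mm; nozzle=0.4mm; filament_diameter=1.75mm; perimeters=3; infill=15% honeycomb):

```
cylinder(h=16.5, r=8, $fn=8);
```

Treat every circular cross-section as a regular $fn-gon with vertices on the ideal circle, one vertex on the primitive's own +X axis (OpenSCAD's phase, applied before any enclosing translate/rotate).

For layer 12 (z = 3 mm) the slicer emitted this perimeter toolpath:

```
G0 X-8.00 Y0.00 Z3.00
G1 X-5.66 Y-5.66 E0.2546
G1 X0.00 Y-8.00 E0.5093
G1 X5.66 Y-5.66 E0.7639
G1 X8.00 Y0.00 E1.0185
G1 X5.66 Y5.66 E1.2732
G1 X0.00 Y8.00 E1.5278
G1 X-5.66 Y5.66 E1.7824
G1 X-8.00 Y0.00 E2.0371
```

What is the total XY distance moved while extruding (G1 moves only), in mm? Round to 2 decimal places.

49.00 mm

Sum the Euclidean lengths of each G1 segment: total = 49.00 mm.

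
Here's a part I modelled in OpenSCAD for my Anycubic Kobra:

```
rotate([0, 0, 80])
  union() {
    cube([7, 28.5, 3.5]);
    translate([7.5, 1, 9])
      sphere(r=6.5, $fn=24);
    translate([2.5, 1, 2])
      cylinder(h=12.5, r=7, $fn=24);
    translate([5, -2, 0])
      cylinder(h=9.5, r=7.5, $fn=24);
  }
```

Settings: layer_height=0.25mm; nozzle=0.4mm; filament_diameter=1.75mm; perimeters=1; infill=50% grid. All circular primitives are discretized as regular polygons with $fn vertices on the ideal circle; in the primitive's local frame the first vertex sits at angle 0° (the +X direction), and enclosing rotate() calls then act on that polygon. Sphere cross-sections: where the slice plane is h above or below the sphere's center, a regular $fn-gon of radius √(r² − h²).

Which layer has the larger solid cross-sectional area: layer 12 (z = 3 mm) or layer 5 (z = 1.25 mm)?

Layer 12 (z = 3): the 7×28.5 cube contributes its full rectangle (area 199.50 mm²); the r=6.5 sphere at (7.5, 1) contributes a regular 24-gon of circumradius √(6.5²−6²) = 2.500 (area = (24/2)·2.500²·sin(360°/24) = 19.41 mm²); the r=7 cylinder at (2.5, 1) gives a regular 24-gon of circumradius 7 (constant along its height) (area = (24/2)·7.000²·sin(360°/24) = 152.19 mm²); the r=7.5 cylinder at (5, -2) contributes a regular 24-gon of circumradius 7.5 (area = (24/2)·7.500²·sin(360°/24) = 174.70 mm²); Taking the union: the regions partially overlap — summed areas 545.80 mm² minus the doubly-counted overlap 179.77 mm² gives 366.03 mm² — area = 366.03 mm²; (whole slice rotated 80° about Z — lengths, areas and connectivity unchanged). So its area = 366.03 mm². Layer 5 (z = 1.25): the cube (footprint 7×28.5) is included at this height (area 199.50 mm²); the sphere at (7.5, 1) is absent (|z−center|=7.750 > r=6.5); the cylinder at (2.5, 1) does not reach this height (z outside [2, 14.5]); the cylinder at (5, -2): section is a regular 24-gon, circumradius r=7.5 (area = (24/2)·7.500²·sin(360°/24) = 174.70 mm²); Merging all regions: the regions partially overlap — summed areas 374.20 mm² minus the doubly-counted overlap 34.99 mm² gives 339.21 mm² — area = 339.21 mm²; (rotated 80° about Z; rotation is an isometry so areas/perimeters/island counts are preserved). So its area = 339.21 mm². Layer 12 is larger (366.03 vs 339.21 mm²).

layer 12 (z = 3 mm)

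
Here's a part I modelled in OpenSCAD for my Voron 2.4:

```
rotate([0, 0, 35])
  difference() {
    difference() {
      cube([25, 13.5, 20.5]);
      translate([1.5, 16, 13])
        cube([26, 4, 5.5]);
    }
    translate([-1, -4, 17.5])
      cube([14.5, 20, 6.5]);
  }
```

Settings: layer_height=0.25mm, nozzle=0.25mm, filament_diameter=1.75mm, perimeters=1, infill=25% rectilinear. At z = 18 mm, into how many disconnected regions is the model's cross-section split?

At z = 18 mm: the 25×13.5 cube contributes its full rectangle; the 26×4 cube at (1.5, 16) contributes its full rectangle; Taking the first minus the rest: starting from the 25×13.5 cube, the 26×4 cube at (1.5, 16) misses the remaining region (no effect) — 1 connected region; the cube at (-1, -4) (footprint 14.5×20) is included at this height; Taking the first minus the rest: starting from that combined region, the 14.5×20 cube at (-1, -4) partially overlaps it — only the 182.25 mm² overlap (of its 290.00 mm²) is removed, clipping the outline — 1 connected region; (rotated 35° about Z; rotation is an isometry so areas/perimeters/island counts are preserved). The result has 1 disconnected region.

1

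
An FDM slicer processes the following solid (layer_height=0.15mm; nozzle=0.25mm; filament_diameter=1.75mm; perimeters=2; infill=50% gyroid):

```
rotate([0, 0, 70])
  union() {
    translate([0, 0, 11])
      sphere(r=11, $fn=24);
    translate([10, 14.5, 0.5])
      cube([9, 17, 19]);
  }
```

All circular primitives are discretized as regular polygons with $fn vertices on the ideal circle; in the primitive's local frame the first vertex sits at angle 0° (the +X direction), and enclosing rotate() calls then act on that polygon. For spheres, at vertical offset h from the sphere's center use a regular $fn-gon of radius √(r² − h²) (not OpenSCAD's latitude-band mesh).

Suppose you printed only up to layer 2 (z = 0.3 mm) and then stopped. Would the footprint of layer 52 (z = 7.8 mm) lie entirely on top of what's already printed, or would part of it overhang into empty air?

Compare the two slices. At z = 0.3: the sphere: section is a regular 24-gon, circumradius = √(r²−h²) = √(11²−10.7²) = 2.551 (area = (24/2)·2.551²·sin(360°/24) = 20.22 mm²); the cube at (10, 14.5) does not reach this height (z outside [0.5, 19.5]); Combining (union): only the r=11 sphere is present, so the union is just that shape — area = 20.22 mm²; (rotated 70° about Z; rotation is an isometry so areas/perimeters/island counts are preserved). At z = 7.8: the sphere: section is a regular 24-gon, circumradius = √(r²−h²) = √(11²−3.2²) = 10.524 (area = (24/2)·10.524²·sin(360°/24) = 344.00 mm²); the cube at (10, 14.5) (footprint 9×17) is included at this height (area 153.00 mm²); Taking the union: the 2 present regions are separate (no shared area or edge), so areas and boundary lengths simply add and each stays a separate island — area = 497.00 mm²; (rotated 70° about Z; rotation is an isometry so areas/perimeters/island counts are preserved). Checking containment: at z = 7.8 the cross-section extends beyond the z = 0.3 cross-section by about 476.78 mm².

part overhangs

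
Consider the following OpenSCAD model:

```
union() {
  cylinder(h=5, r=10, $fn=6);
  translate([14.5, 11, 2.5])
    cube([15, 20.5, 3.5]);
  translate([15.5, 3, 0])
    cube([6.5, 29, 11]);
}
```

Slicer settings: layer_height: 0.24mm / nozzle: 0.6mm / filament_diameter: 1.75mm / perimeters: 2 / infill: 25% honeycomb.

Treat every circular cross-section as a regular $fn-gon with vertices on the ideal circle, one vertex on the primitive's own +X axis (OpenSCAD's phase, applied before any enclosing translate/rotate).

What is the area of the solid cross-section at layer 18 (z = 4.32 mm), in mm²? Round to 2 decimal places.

At z = 4.32 mm: the r=10 cylinder contributes a regular 6-gon of circumradius 10 (area = (6/2)·10.000²·sin(360°/6) = 259.81 mm²); the cube at (14.5, 11) is present — its section is the full 15×20.5 rectangle (area 307.50 mm²); the 6.5×29 cube at (15.5, 3) contributes its full rectangle (area 188.50 mm²); Merging all regions: the regions partially overlap — summed areas 755.81 mm² minus the doubly-counted overlap 133.25 mm² gives 622.56 mm² — area = 622.56 mm². Overall, the cross-section has 2 separate islands. Net area = 622.56 mm².

622.56 mm²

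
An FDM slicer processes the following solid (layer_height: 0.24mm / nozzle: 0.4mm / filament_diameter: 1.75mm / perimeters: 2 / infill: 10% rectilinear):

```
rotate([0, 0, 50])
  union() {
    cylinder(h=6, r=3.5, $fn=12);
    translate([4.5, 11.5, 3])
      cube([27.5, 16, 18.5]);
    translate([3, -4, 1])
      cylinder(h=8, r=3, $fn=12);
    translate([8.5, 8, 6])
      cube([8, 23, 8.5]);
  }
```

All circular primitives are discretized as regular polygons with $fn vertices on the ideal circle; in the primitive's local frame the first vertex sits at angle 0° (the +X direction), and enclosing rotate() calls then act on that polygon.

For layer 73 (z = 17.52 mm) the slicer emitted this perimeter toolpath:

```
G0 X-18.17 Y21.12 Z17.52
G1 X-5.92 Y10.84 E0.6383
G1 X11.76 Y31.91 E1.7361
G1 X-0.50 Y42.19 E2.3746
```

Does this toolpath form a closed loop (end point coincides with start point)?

no

Start point (G0): (-18.17, 21.12). End point (last G1): the path does not return to the start — open.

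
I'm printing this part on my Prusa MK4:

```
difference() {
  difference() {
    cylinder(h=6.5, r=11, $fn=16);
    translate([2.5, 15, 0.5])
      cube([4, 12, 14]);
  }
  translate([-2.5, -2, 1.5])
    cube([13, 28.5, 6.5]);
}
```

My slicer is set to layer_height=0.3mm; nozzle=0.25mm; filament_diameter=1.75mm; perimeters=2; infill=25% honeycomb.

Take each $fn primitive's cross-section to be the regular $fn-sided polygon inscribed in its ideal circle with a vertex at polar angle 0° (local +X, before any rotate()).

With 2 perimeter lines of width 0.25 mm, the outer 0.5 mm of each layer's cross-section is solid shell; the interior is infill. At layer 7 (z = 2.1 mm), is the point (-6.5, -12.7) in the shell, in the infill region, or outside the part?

At z = 2.1 mm: the r=11 cylinder contributes a regular 16-gon of circumradius 11; the cube at (2.5, 15) (footprint 4×12) is included at this height; After the difference (first − rest): starting from the r=11 cylinder, the 4×12 cube at (2.5, 15) misses the remaining region (no effect) — 1 connected region; the 13×28.5 cube at (-2.5, -2) contributes its full rectangle; Subtracting the remaining from the first: starting from that combined region, the 13×28.5 cube at (-2.5, -2) partially overlaps it — only the 144.86 mm² overlap (of its 370.50 mm²) is removed, clipping the outline — 1 connected region. Overall, the cross-section is a single solid region. The nearest boundary edge runs (-4.21, -10.16)→(-7.78, -7.78); distance from the point to it = 3.38 mm. The point is not inside any of the regions above, so it lies outside the cross-section (3.38 mm from the nearest boundary).

outside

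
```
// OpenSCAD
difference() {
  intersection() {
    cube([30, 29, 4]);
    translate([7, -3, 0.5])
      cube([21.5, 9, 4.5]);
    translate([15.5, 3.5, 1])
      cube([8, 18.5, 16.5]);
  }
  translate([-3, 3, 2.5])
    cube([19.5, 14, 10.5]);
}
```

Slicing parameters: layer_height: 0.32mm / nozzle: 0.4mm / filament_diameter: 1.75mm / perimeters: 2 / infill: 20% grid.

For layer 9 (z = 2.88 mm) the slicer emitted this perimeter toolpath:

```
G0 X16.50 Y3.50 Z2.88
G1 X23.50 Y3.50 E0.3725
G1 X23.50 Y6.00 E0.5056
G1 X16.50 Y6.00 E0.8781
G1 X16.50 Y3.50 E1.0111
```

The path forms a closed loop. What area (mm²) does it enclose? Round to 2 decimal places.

Apply the shoelace formula to the sequence of (X, Y) vertices; enclosed area = 17.50 mm².

17.50 mm²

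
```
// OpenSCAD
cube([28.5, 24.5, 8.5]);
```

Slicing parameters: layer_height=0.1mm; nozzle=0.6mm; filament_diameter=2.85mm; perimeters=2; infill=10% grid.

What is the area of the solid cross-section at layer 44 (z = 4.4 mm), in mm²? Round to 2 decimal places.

At z = 4.4 mm: the cube is present — its section is the full 28.5×24.5 rectangle (area 698.25 mm²). Overall, the cross-section is a single solid region. Net area = 698.25 mm².

698.25 mm²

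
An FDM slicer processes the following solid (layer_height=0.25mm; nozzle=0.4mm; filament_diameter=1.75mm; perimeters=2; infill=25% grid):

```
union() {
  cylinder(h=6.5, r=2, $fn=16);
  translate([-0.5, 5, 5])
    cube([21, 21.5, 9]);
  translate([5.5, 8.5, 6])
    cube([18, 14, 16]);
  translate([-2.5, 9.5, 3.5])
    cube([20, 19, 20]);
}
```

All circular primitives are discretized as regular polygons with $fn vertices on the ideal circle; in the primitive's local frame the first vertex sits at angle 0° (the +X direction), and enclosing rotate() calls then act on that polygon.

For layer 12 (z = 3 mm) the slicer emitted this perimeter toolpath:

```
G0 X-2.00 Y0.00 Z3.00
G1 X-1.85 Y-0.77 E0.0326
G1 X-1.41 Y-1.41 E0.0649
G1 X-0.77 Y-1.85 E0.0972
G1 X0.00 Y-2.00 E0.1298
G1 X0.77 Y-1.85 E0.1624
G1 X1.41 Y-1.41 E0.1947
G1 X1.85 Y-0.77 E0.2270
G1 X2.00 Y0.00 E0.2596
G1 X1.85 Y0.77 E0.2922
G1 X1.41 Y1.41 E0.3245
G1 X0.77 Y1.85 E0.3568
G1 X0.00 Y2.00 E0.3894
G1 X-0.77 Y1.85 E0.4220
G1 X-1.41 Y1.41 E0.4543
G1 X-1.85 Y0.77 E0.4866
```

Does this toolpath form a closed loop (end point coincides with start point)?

no

Start point (G0): (-2.00, 0.00). End point (last G1): the path does not return to the start — open.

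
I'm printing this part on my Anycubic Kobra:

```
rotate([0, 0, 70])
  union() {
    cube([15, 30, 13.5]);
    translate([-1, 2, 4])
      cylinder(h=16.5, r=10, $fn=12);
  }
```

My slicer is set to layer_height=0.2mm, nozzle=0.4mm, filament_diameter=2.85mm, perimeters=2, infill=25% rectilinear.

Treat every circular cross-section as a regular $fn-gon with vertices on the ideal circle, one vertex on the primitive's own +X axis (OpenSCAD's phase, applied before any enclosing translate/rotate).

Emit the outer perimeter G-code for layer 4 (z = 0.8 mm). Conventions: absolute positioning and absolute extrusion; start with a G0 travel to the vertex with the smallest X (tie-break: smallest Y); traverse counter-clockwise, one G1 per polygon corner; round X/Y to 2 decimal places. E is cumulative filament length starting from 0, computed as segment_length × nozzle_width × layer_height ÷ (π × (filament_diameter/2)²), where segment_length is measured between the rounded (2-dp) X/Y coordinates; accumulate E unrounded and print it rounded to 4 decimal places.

At z = 0.8 mm: the cube (footprint 15×30) is included at this height; the cylinder at (-1, 2) does not reach this height (z outside [4, 20.5]); Merging all regions: only the 15×30 cube is present, so the union is just that shape — 1 connected region; (whole slice rotated 70° about Z — lengths, areas and connectivity unchanged). The outline is a single polygon with 4 vertices. Extrusion per mm of travel: 0.4 × 0.2 / (π × 1.425²) = 0.012540. Accumulating E over each segment gives final E = 1.1287.

G0 X-28.19 Y10.26 Z0.80
G1 X0.00 Y0.00 E0.3762
G1 X5.13 Y14.10 E0.5644
G1 X-23.06 Y24.36 E0.9406
G1 X-28.19 Y10.26 E1.1287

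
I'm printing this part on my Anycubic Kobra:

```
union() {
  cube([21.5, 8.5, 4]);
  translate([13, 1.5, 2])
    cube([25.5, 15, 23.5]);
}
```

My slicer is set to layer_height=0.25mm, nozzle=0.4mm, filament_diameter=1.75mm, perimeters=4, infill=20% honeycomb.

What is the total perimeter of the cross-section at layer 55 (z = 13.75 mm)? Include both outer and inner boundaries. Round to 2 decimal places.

At z = 13.75 mm: the cube does not reach this height (z outside [0, 4]); the cube at (13, 1.5) (footprint 25.5×15) is included at this height (perimeter 81.00 mm); Taking the union: only the 25.5×15 cube at (13, 1.5) is present, so the union is just that shape — boundary = 81.00 mm. Overall, the cross-section is a single solid region. Total boundary length (outer) = 81.00 mm.

81.00 mm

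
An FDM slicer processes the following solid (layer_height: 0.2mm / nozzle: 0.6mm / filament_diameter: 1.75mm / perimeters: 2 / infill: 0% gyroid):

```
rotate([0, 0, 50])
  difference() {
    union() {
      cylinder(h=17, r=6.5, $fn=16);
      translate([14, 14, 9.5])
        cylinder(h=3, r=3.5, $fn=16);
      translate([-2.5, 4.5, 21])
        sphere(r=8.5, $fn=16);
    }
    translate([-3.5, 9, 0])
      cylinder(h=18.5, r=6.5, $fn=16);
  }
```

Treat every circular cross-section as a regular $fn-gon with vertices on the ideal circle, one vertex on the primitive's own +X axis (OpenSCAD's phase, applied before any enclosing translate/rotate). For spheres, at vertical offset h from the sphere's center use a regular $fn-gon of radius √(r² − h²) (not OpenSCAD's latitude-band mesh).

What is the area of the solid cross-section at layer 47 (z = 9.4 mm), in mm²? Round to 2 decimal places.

111.02 mm²

At z = 9.4 mm: the r=6.5 cylinder gives a regular 16-gon of circumradius 6.5 (constant along its height) (area = (16/2)·6.500²·sin(360°/16) = 129.35 mm²); the cylinder at (14, 14) is absent (z outside [9.5, 12.5]); the sphere at (-2.5, 4.5) is absent (|z−center|=11.600 > r=8.5); Combining (union): only the r=6.5 cylinder is present, so the union is just that shape — area = 129.35 mm²; the cylinder at (-3.5, 9): section is a regular 16-gon, circumradius r=6.5 (area = (16/2)·6.500²·sin(360°/16) = 129.35 mm²); Subtracting the remaining from the first: starting from the result so far (129.35 mm²), the r=6.5 cylinder at (-3.5, 9) partially overlaps it — only the 18.32 mm² overlap (of its 129.35 mm²) is removed, clipping the outline — area = 111.02 mm²; (whole slice rotated 50° about Z — lengths, areas and connectivity unchanged). Overall, the cross-section is a single solid region. Net area = 111.02 mm².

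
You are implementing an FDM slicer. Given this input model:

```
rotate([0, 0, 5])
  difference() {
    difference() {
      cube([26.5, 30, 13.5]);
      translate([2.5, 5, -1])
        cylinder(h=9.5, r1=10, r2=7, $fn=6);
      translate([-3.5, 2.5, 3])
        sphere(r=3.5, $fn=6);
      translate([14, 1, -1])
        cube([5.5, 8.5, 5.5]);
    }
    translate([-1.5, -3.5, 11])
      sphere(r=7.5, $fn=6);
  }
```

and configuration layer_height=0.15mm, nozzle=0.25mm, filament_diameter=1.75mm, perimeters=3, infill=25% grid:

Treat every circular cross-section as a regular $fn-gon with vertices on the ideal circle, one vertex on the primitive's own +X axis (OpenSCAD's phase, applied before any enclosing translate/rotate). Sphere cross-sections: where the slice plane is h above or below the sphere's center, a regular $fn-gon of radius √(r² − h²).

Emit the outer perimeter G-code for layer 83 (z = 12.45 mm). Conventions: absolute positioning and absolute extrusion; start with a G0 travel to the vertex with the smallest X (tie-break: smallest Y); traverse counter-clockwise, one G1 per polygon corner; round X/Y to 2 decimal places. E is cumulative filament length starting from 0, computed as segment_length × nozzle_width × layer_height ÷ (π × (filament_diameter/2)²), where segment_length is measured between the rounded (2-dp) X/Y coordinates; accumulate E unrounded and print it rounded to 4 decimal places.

At z = 12.45 mm: the 26.5×30 cube contributes its full rectangle; the cone at (2.5, 5) is not intersected at this z (z outside [-1, 8.5]); the sphere at (-3.5, 2.5) does not reach this height (|z−center|=9.450 > r=3.5); the cube at (14, 1) is absent (z outside [-1, 4.5]); Taking the first minus the rest: none of the subtracted shapes is present at this height, so the 26.5×30 cube is unchanged — 1 connected region; the r=7.5 sphere at (-1.5, -3.5) slices to a regular 6-gon of circumradius 7.358 (√(r²−h²) with h=1.45 from center); After the difference (first − rest): starting from the result so far, the r=7.5 sphere at (-1.5, -3.5) partially overlaps it — only the 8.64 mm² overlap (of its 140.68 mm²) is removed, clipping the outline — 1 connected region; (rotated 5° about Z; rotation is an isometry so areas/perimeters/island counts are preserved). The outline is a single polygon with 6 vertices. Extrusion per mm of travel: 0.25 × 0.15 / (π × 0.875²) = 0.015591. Accumulating E over each segment gives final E = 1.7429.

G0 X-2.61 Y29.89 Z12.45
G1 X-0.25 Y2.86 E0.4230
G1 X1.92 Y3.05 E0.4570
G1 X3.82 Y0.33 E0.5087
G1 X26.40 Y2.31 E0.8621
G1 X23.78 Y32.20 E1.3299
G1 X-2.61 Y29.89 E1.7429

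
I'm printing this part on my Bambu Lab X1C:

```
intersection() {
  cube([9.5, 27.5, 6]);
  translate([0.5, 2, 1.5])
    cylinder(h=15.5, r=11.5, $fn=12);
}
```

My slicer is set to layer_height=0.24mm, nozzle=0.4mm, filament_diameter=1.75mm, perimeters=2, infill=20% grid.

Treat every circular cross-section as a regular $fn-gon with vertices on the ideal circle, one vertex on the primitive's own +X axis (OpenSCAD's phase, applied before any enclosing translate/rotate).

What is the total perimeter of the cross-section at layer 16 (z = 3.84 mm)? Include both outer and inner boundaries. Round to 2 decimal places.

At z = 3.84 mm: the 9.5×27.5 cube contributes its full rectangle (perimeter 74.00 mm); the r=11.5 cylinder at (0.5, 2) contributes a regular 12-gon of circumradius 11.5 (perimeter = 2·12·11.500·sin(180°/12) = 71.43 mm); After intersecting: the r=11.5 cylinder at (0.5, 2) partially overlaps the 9.5×27.5 cube; clipping to the common part keeps 113.50 mm² — boundary = 42.64 mm. Overall, the cross-section is a single solid region. Total boundary length (outer) = 42.64 mm.

42.64 mm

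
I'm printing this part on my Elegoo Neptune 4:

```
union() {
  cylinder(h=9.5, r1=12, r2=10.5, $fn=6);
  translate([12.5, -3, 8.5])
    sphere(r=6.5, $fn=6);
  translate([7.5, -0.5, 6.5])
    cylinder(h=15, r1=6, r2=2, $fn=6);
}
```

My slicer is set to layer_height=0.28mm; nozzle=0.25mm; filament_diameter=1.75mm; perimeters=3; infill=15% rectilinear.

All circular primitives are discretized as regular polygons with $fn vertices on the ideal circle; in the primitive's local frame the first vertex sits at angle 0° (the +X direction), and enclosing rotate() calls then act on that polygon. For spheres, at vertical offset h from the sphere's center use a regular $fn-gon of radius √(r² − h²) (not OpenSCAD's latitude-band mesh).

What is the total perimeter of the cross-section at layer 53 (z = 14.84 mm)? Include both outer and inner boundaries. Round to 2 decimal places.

31.26 mm

At z = 14.84 mm: the cone does not reach this height (z outside [0, 9.5]); the sphere at (12.5, -3): section is a regular 6-gon, circumradius = √(r²−h²) = √(6.5²−6.34²) = 1.433 (perimeter = 2·6·1.433·sin(180°/6) = 8.60 mm); the cone at (7.5, -0.5): at t=0.556 of its height the radius interpolates to r₁+(r₂−r₁)t = 3.776, giving a regular 6-gon of that circumradius (perimeter = 2·6·3.776·sin(180°/6) = 22.66 mm); Combining (union): the 2 present regions are separate (no shared area or edge), so areas and boundary lengths simply add and each stays a separate island — boundary = 31.26 mm. Overall, the cross-section has 2 separate islands. Total boundary length (outer) = 31.26 mm.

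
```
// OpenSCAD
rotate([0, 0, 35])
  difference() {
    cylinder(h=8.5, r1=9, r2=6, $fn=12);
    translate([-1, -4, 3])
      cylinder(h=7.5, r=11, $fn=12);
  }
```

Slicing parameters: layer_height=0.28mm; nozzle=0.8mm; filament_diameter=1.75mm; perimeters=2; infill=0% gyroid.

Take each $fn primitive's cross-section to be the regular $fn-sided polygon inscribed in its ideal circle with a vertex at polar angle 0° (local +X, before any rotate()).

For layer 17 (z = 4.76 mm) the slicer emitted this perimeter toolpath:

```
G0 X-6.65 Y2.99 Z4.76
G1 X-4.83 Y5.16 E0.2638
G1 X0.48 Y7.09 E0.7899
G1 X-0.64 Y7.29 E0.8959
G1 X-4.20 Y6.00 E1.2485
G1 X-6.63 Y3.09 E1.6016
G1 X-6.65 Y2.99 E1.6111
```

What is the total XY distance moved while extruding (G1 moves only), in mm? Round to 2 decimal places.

17.30 mm

Sum the Euclidean lengths of each G1 segment: total = 17.30 mm.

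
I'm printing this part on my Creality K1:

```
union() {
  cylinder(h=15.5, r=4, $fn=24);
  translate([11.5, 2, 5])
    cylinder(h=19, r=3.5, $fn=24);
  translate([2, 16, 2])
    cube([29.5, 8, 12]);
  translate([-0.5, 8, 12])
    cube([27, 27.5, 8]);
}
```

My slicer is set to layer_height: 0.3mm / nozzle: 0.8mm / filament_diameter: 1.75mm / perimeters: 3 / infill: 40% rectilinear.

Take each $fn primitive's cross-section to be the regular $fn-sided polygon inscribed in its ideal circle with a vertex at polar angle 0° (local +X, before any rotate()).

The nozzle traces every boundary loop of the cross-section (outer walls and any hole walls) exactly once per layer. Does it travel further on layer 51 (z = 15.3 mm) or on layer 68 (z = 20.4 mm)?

layer 51 (z = 15.3 mm)

Layer 51 (z = 15.3): the r=4 cylinder gives a regular 24-gon of circumradius 4 (constant along its height) (perimeter = 2·24·4.000·sin(180°/24) = 25.06 mm); the r=3.5 cylinder at (11.5, 2) contributes a regular 24-gon of circumradius 3.5 (perimeter = 2·24·3.500·sin(180°/24) = 21.93 mm); the cube at (2, 16) is absent (z outside [2, 14]); the cube at (-0.5, 8) (footprint 27×27.5) is included at this height (perimeter 109.00 mm); Merging all regions: the 3 present regions are separate (no shared area or edge), so areas and boundary lengths simply add and each stays a separate island — boundary = 155.99 mm. So its perimeter = 155.99 mm. Layer 68 (z = 20.4): the cylinder is not intersected at this z (z outside [0, 15.5]); the r=3.5 cylinder at (11.5, 2) gives a regular 24-gon of circumradius 3.5 (constant along its height) (perimeter = 2·24·3.500·sin(180°/24) = 21.93 mm); the cube at (2, 16) does not reach this height (z outside [2, 14]); the cube at (-0.5, 8) does not reach this height (z outside [12, 20]); Taking the union: only the r=3.5 cylinder at (11.5, 2) is present, so the union is just that shape — boundary = 21.93 mm. So its perimeter = 21.93 mm. Layer 51 is larger (155.99 vs 21.93 mm).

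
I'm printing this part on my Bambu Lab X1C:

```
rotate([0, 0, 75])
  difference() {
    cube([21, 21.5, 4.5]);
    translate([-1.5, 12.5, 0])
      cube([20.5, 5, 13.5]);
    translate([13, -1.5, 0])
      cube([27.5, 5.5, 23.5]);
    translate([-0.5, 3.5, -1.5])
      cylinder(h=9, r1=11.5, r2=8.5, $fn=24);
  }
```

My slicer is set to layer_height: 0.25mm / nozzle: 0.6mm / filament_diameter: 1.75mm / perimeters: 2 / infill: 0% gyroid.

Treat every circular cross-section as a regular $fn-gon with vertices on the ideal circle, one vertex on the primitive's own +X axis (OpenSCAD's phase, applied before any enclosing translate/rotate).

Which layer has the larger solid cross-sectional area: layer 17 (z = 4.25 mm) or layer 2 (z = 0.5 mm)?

layer 17 (z = 4.25 mm)

Layer 17 (z = 4.25): the cube (footprint 21×21.5) is included at this height (area 451.50 mm²); the cube at (-1.5, 12.5) is present — its section is the full 20.5×5 rectangle (area 102.50 mm²); the cube at (13, -1.5) (footprint 27.5×5.5) is included at this height (area 151.25 mm²); the cone at (-0.5, 3.5): at t=0.639 of its height the radius interpolates to r₁+(r₂−r₁)t = 9.583, giving a regular 24-gon of that circumradius (area = (24/2)·9.583²·sin(360°/24) = 285.24 mm²); Taking the first minus the rest: starting from the 21×21.5 cube (451.50 mm²), the 20.5×5 cube at (-1.5, 12.5) partially overlaps it — only the 95.00 mm² overlap (of its 102.50 mm²) is removed, clipping the outline; the 27.5×5.5 cube at (13, -1.5) partially overlaps it — only the 32.00 mm² overlap (of its 151.25 mm²) is removed, clipping the outline; the cone at (-0.5, 3.5) partially overlaps it — only the 96.53 mm² overlap (of its 285.24 mm²) is removed, clipping the outline — area = 227.97 mm²; (rotated 75° about Z; rotation is an isometry so areas/perimeters/island counts are preserved). So its area = 227.97 mm². Layer 2 (z = 0.5): the cube (footprint 21×21.5) is included at this height (area 451.50 mm²); the 20.5×5 cube at (-1.5, 12.5) contributes its full rectangle (area 102.50 mm²); the cube at (13, -1.5) (footprint 27.5×5.5) is included at this height (area 151.25 mm²); the cone at (-0.5, 3.5) (r1=11.5→r2=8.5) has section circumradius 10.833 here — a regular 24-gon (area = (24/2)·10.833²·sin(360°/24) = 364.50 mm²); Taking the first minus the rest: starting from the 21×21.5 cube (451.50 mm²), the 20.5×5 cube at (-1.5, 12.5) partially overlaps it — only the 95.00 mm² overlap (of its 102.50 mm²) is removed, clipping the outline; the 27.5×5.5 cube at (13, -1.5) partially overlaps it — only the 32.00 mm² overlap (of its 151.25 mm²) is removed, clipping the outline; the cone at (-0.5, 3.5) partially overlaps it — only the 114.79 mm² overlap (of its 364.50 mm²) is removed, clipping the outline — area = 209.71 mm²; (whole slice rotated 75° about Z — lengths, areas and connectivity unchanged). So its area = 209.71 mm². Layer 17 is larger (227.97 vs 209.71 mm²).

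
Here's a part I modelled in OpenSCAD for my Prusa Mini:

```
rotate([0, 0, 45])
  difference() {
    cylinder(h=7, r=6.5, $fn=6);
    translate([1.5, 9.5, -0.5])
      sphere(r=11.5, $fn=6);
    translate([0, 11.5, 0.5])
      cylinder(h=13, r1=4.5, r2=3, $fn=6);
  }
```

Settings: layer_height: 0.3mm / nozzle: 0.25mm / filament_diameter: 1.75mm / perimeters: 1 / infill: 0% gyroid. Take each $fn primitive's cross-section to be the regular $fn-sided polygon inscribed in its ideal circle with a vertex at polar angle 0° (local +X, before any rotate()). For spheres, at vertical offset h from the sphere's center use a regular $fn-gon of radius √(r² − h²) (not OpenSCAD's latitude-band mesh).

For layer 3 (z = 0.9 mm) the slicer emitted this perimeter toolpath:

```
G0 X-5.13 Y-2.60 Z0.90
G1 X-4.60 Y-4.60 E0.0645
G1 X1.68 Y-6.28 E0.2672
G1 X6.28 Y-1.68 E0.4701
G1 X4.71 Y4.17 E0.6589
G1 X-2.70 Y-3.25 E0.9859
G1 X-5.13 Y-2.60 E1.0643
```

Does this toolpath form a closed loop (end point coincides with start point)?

Start point (G0): (-5.13, -2.60). End point (last G1): the path returns to the start — closed.

yes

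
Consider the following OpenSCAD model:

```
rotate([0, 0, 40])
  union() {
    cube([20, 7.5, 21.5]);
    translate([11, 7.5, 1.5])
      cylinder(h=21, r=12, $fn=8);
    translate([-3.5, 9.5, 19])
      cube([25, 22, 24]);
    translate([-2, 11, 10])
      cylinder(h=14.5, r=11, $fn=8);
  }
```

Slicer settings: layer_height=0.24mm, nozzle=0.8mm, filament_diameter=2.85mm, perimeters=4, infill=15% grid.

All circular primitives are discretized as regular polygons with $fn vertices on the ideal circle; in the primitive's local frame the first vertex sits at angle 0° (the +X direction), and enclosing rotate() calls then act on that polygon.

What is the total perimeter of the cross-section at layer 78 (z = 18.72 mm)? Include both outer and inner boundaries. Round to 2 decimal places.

At z = 18.72 mm: the 20×7.5 cube contributes its full rectangle (perimeter 55.00 mm); the r=12 cylinder at (11, 7.5) contributes a regular 8-gon of circumradius 12 (perimeter = 2·8·12.000·sin(180°/8) = 73.48 mm); the cube at (-3.5, 9.5) does not reach this height (z outside [19, 43]); the cylinder at (-2, 11): section is a regular 8-gon, circumradius r=11 (perimeter = 2·8·11.000·sin(180°/8) = 67.35 mm); Combining (union): the regions partially overlap (shared area 246.97 mm²), so the edge portions inside another operand are dropped and the merged outline is re-measured after clipping — boundary = 100.70 mm; (whole slice rotated 40° about Z — lengths, areas and connectivity unchanged). Overall, the cross-section is a single solid region. Total boundary length (outer) = 100.70 mm.

100.70 mm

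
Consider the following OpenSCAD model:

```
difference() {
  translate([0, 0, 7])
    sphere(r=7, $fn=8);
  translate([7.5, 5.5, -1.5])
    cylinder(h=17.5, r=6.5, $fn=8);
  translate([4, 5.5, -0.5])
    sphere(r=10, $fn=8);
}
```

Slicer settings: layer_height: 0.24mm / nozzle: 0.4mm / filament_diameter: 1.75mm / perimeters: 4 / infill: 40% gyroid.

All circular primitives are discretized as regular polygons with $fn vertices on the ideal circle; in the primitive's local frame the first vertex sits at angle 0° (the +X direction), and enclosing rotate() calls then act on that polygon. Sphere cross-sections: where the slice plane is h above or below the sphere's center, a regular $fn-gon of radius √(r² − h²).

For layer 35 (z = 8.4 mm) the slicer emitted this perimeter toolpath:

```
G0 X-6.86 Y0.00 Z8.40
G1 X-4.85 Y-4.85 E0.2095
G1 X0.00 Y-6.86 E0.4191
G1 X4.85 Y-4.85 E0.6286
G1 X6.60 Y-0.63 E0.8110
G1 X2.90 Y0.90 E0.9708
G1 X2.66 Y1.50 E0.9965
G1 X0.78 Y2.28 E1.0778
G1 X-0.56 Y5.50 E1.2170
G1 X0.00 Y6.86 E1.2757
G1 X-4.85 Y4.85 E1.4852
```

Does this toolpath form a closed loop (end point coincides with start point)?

no

Start point (G0): (-6.86, 0.00). End point (last G1): the path does not return to the start — open.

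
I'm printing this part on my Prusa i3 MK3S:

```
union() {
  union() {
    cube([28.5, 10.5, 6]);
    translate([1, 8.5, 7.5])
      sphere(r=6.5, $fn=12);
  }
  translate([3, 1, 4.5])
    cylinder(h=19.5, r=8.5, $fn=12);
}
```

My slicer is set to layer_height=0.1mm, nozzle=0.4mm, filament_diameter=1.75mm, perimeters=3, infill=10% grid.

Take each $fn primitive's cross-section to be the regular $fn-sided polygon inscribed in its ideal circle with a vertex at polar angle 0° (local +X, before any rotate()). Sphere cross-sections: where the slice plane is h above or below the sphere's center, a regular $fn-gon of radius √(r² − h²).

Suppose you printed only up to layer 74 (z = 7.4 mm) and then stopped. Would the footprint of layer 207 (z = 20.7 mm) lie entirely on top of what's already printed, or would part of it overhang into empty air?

entirely on top

Compare the two slices. At z = 7.4: the cube does not reach this height (z outside [0, 6]); the r=6.5 sphere at (1, 8.5) contributes a regular 12-gon of circumradius √(6.5²−0.1²) = 6.499 (area = (12/2)·6.499²·sin(360°/12) = 126.72 mm²); Taking the union: only the r=6.5 sphere at (1, 8.5) is present, so the union is just that shape — area = 126.72 mm²; the r=8.5 cylinder at (3, 1) contributes a regular 12-gon of circumradius 8.5 (area = (12/2)·8.500²·sin(360°/12) = 216.75 mm²); Taking the union: the regions partially overlap — summed areas 343.47 mm² minus the doubly-counted overlap 59.39 mm² gives 284.08 mm² — area = 284.08 mm². At z = 20.7: the cube does not reach this height (z outside [0, 6]); the sphere at (1, 8.5) does not reach this height (|z−center|=13.200 > r=6.5); Combining (union): nothing is present at this height; the r=8.5 cylinder at (3, 1) gives a regular 12-gon of circumradius 8.5 (constant along its height) (area = (12/2)·8.500²·sin(360°/12) = 216.75 mm²); Merging all regions: only the r=8.5 cylinder at (3, 1) is present, so the union is just that shape — area = 216.75 mm². Checking containment: the cross-section at z = 20.7 is a subset of the cross-section at z = 7.4.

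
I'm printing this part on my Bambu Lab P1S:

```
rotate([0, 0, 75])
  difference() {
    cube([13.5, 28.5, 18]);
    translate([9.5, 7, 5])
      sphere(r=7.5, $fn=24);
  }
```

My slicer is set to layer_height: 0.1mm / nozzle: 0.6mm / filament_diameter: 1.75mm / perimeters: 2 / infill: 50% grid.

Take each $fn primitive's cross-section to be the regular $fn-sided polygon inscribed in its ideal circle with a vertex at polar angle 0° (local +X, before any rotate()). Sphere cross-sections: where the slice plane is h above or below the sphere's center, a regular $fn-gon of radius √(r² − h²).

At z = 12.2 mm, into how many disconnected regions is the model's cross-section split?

1

At z = 12.2 mm: the cube is present — its section is the full 13.5×28.5 rectangle; the sphere at (9.5, 7): section is a regular 24-gon, circumradius = √(r²−h²) = √(7.5²−7.2²) = 2.100; Taking the first minus the rest: starting from the 13.5×28.5 cube, the r=7.5 sphere at (9.5, 7) lies wholly inside it (removes its full 13.70 mm² and its 13.16 mm outline becomes a hole wall) — 1 connected region with 1 hole; (whole slice rotated 75° about Z — lengths, areas and connectivity unchanged). The result has 1 disconnected region.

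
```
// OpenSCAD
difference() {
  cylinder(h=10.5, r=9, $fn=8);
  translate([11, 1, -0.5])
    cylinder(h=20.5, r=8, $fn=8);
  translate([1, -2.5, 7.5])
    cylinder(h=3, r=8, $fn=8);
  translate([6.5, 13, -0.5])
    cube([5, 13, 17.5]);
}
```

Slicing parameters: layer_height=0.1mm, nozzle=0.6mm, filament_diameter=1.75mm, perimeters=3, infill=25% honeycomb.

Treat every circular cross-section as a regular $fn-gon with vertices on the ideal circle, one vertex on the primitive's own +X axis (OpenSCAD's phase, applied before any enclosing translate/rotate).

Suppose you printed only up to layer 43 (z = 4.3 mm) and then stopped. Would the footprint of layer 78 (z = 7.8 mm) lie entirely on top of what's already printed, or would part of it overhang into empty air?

entirely on top

Compare the two slices. At z = 4.3: the r=9 cylinder gives a regular 8-gon of circumradius 9 (constant along its height) (area = (8/2)·9.000²·sin(360°/8) = 229.10 mm²); the r=8 cylinder at (11, 1) gives a regular 8-gon of circumradius 8 (constant along its height) (area = (8/2)·8.000²·sin(360°/8) = 181.02 mm²); the cylinder at (1, -2.5) does not reach this height (z outside [7.5, 10.5]); the cube at (6.5, 13) is present — its section is the full 5×13 rectangle (area 65.00 mm²); Subtracting the remaining from the first: starting from the r=9 cylinder (229.10 mm²), the r=8 cylinder at (11, 1) partially overlaps it — only the 41.41 mm² overlap (of its 181.02 mm²) is removed, clipping the outline; the 5×13 cube at (6.5, 13) misses the remaining region (no effect) — area = 187.69 mm². At z = 7.8: the cylinder: section is a regular 8-gon, circumradius r=9 (area = (8/2)·9.000²·sin(360°/8) = 229.10 mm²); the r=8 cylinder at (11, 1) gives a regular 8-gon of circumradius 8 (constant along its height) (area = (8/2)·8.000²·sin(360°/8) = 181.02 mm²); the r=8 cylinder at (1, -2.5) gives a regular 8-gon of circumradius 8 (constant along its height) (area = (8/2)·8.000²·sin(360°/8) = 181.02 mm²); the cube at (6.5, 13) (footprint 5×13) is included at this height (area 65.00 mm²); After the difference (first − rest): starting from the r=9 cylinder (229.10 mm²), the r=8 cylinder at (11, 1) partially overlaps it — only the 41.41 mm² overlap (of its 181.02 mm²) is removed, clipping the outline; the r=8 cylinder at (1, -2.5) partially overlaps it — only the 127.35 mm² overlap (of its 181.02 mm²) is removed, clipping the outline; the 5×13 cube at (6.5, 13) misses the remaining region (no effect) — area = 60.35 mm². Checking containment: the cross-section at z = 7.8 is a subset of the cross-section at z = 4.3.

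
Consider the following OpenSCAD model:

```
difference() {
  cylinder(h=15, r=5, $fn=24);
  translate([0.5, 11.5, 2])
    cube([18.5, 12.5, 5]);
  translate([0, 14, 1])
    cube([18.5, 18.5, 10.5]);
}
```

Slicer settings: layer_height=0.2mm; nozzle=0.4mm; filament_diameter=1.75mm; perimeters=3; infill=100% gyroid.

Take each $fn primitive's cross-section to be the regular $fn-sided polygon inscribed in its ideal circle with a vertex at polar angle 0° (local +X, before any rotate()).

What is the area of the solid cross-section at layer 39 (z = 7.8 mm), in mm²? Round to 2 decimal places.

77.65 mm²

At z = 7.8 mm: the r=5 cylinder contributes a regular 24-gon of circumradius 5 (area = (24/2)·5.000²·sin(360°/24) = 77.65 mm²); the cube at (0.5, 11.5) is absent (z outside [2, 7]); the cube at (0, 14) (footprint 18.5×18.5) is included at this height (area 342.25 mm²); Taking the first minus the rest: starting from the r=5 cylinder (77.65 mm²), the 18.5×18.5 cube at (0, 14) misses the remaining region (no effect) — area = 77.65 mm². Overall, the cross-section is a single solid region. Net area = 77.65 mm².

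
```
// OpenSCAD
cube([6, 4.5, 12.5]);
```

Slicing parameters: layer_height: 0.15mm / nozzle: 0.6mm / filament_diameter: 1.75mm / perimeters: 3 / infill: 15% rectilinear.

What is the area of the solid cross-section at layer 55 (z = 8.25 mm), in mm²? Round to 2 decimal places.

At z = 8.25 mm: the 6×4.5 cube contributes its full rectangle (area 27.00 mm²). Overall, the cross-section is a single solid region. Net area = 27.00 mm².

27.00 mm²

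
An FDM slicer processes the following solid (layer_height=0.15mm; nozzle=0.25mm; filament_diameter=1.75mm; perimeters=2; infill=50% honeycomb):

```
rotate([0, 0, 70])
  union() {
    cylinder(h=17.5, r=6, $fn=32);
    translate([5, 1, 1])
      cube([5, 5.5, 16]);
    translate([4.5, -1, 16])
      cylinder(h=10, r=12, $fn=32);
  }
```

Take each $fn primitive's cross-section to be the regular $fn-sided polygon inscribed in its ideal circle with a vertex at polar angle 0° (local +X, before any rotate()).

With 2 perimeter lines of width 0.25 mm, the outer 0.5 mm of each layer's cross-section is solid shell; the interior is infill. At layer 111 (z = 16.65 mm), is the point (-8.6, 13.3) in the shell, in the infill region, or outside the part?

outside

At z = 16.65 mm: the cylinder: section is a regular 32-gon, circumradius r=6; the cube at (5, 1) (footprint 5×5.5) is included at this height; the r=12 cylinder at (4.5, -1) gives a regular 32-gon of circumradius 12 (constant along its height); Merging all regions: the regions partially overlap (shared area 139.87 mm²), so overlapping operands fuse into one piece — 1 connected region; (whole slice rotated 70° about Z — lengths, areas and connectivity unchanged). Overall, the cross-section is a single solid region. Undo the 70° rotation: the query point maps to (9.557, 12.630) in the un-rotated model frame. The nearest boundary edge runs (6.84, 10.77)→(9.09, 10.09); distance from the point to it = 2.57 mm. The point is not inside any of the regions above, so it lies outside the cross-section (2.57 mm from the nearest boundary).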